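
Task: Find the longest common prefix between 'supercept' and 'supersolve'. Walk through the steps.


Compare from the start: 5 characters match: 'super'. Mismatch at position 6: 'c' vs 's'.

super


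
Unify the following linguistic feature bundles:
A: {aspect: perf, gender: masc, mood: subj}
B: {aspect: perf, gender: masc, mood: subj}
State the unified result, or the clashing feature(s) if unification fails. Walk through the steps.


Compare features:
aspect: A=perf vs B=perf -> unified: perf
gender: A=masc vs B=masc -> unified: masc
mood: A=subj vs B=subj -> unified: subj
No clashes found.

Unified: {aspect: perf, gender: masc, mood: subj}


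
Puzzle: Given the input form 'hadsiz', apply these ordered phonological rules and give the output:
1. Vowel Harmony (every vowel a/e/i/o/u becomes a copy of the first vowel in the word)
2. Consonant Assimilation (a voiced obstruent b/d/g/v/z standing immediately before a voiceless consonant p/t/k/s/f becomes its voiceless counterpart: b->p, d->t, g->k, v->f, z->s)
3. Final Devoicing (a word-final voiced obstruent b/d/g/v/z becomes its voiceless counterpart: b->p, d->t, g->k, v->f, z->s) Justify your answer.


Starting form: 'hadsiz'
Rule 1: Vowel Harmony: all vowels become 'a' (matching first vowel). 'hadsiz' -> 'hadsaz'
Rule 2: Consonant Assimilation: voiced obstruent before voiceless consonant becomes voiceless ('ds' -> 'ts'). 'hadsaz' -> 'hatsaz'
Rule 3: Final Devoicing: word-final voiced obstruent 'z' becomes voiceless 's'. 'hatsaz' -> 'hatsas'
Final form: 'hatsas'

hatsas


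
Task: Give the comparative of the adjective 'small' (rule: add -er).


Apply comparative formation (add -er): 'small' -> 'smaller'.

smaller


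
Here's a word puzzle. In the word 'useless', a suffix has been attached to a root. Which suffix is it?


The word 'useless' = 'use' (root) + '-less' (suffix). The suffix is '-less'.

less


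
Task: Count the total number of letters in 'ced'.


Spell out 'ced' and number each letter: c(1), e(2), d(3). Total: 3 letters.

3


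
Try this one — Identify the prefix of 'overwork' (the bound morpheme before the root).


The word 'overwork' = 'over' (prefix) + 'work' (root). The prefix is 'over'.

over


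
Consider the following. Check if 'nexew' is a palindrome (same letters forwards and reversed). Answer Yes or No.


Forward: 'nexew'
Reversed: 'wexen'
They differ.

No


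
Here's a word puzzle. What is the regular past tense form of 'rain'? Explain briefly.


Apply rule: Add -ed. 'rain' becomes 'rained'.

rained


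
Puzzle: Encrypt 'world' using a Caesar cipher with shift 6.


Shift each letter by 6: w -> c, o -> u, r -> x, l -> r, d -> j. Result: 'cuxrj'.

cuxrj


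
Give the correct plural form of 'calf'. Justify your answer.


Apply rule: Change -f to -ves. 'calf' becomes 'calves'.

calves


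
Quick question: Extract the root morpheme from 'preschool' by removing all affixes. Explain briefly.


Remove prefix 'pre' from 'preschool' to get root 'school'.

school


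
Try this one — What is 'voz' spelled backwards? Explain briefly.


Reverse 'voz' character by character: 'zov'.

zov


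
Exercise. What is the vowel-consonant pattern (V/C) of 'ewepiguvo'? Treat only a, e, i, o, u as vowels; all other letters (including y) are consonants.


Letter mapping: e = V, w = C, e = V, p = C, i = V, g = C, u = V, v = C, o = V.

VCVCVCVCV


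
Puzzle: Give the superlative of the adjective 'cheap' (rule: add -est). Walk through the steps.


Apply superlative formation (add -est): 'cheap' -> 'cheapest'.

cheapest


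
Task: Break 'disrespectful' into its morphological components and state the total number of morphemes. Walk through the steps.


Step 1: Identify prefix: 'dis' (meaning: not/apart)
Step 2: Identify root: 'respect'
Step 3: Identify suffix(es): 'ful'
Decomposition: dis- (prefix: not/apart) + respect (root) + -ful (suffix: full of)
Total morphemes: 3

3 morphemes (dis- (prefix: not/apart) + respect (root) + -ful (suffix: full of))


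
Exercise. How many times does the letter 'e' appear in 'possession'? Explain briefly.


Letter 'e' in 'possession': found at position(s) 5 = 1 occurrence(s).

1


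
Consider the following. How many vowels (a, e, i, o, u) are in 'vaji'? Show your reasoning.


Vowels in 'vaji': a, i = 2 vowels.

2


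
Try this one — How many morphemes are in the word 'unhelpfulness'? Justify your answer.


Decomposition: un- (prefix) + help (root) + -ful (suffix) + -ness (suffix) = 4 morpheme(s)

4 morphemes


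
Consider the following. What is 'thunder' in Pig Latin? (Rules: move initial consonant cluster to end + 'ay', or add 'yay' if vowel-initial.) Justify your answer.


'thunder': move consonant cluster 'th' to end and add 'ay': 'underthay'.

underthay


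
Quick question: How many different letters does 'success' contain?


Unique letters in 'success': {c, e, s, u} = 4 distinct letters.

4


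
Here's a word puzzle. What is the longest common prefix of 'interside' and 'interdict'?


Compare from the start: 5 characters match: 'inter'. Mismatch at position 6: 's' vs 'd'.

inter


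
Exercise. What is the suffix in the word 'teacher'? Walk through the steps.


The word 'teacher' = 'teach' (root) + '-er' (suffix). The suffix is '-er'.

er


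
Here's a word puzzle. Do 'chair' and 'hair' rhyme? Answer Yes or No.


Rime (stressed vowel + following sounds) of 'chair': -air = /ɛər/
Rime of 'hair': -air = /ɛər/
/ɛər/ and /ɛər/ are the same ending sound, so the words rhyme.

Yes


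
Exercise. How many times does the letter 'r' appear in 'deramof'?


Letter 'r' in 'deramof': found at position(s) 3 = 1 occurrence(s).

1


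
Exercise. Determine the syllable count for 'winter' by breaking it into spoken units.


Break 'winter' into syllables: win-ter -> win | ter = 2 syllables

2 syllables


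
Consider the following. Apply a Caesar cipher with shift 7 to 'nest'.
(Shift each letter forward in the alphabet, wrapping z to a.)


Shift each letter by 7: n -> u, e -> l, s -> z, t -> a. Result: 'ulza'.

ulza


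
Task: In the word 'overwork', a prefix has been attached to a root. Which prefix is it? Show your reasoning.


The word 'overwork' = 'over' (prefix) + 'work' (root). The prefix is 'over'.

over


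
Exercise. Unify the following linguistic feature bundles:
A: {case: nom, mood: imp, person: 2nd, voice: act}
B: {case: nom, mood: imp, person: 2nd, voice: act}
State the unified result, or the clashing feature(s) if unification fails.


Compare features:
case: A=nom vs B=nom -> unified: nom
mood: A=imp vs B=imp -> unified: imp
person: A=2nd vs B=2nd -> unified: 2nd
voice: A=act vs B=act -> unified: act
No clashes found.

Unified: {case: nom, mood: imp, person: 2nd, voice: act}


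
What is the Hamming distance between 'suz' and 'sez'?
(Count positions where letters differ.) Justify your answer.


Alignment:
Position 1: 's' vs 's' = match
Position 2: 'u' vs 'e' = DIFFER
Position 3: 'z' vs 'z' = match
Total differences: 1

1


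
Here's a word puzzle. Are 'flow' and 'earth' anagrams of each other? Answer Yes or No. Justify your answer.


Sorted letters of 'flow': 'flow'
Sorted letters of 'earth': 'aehrt'
They do not match.

No


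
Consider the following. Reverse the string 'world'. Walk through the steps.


Reverse 'world' character by character: 'dlrow'.

dlrow


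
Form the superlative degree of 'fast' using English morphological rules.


Apply superlative formation (add -est): 'fast' -> 'fastest'.

fastest


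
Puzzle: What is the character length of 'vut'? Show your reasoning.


Spell out 'vut' and number each letter: v(1), u(2), t(3). Total: 3 letters.

3


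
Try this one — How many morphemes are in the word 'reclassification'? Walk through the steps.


Decomposition: re- (prefix) + class (root) + -ify (suffix) + -ation (suffix) = 4 morpheme(s)

4 morphemes


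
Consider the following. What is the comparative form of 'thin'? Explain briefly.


Apply comparative formation (double final consonant, add -er): 'thin' -> 'thinner'.

thinner


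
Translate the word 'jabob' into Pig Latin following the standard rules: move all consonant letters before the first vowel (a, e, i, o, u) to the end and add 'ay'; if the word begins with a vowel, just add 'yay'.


'jabob': move consonant cluster 'j' to end and add 'ay': 'abobjay'.

abobjay


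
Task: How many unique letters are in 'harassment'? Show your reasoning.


Unique letters in 'harassment': {a, e, h, m, n, r, s, t} = 8 distinct letters.

8


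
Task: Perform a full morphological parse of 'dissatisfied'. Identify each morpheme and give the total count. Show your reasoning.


Step 1: Identify prefix: 'dis' (meaning: not/apart)
Step 2: Identify root: 'satisfy'
Step 3: Identify suffix(es): 'ed'
Decomposition: dis- (prefix: not/apart) + satisfy (root) + -ed (suffix: past)
Total morphemes: 3

3 morphemes (dis- (prefix: not/apart) + satisfy (root) + -ed (suffix: past))


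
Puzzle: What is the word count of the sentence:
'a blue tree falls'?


Split into words: a | blue | tree | falls = 4 words.

4


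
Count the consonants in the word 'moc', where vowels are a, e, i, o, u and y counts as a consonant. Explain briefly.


Consonants in 'moc': m, c = 2 consonants.

2


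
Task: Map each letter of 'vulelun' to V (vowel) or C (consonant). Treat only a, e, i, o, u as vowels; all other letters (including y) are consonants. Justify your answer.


Letter mapping: v = C, u = V, l = C, e = V, l = C, u = V, n = C.

CVCVCVC


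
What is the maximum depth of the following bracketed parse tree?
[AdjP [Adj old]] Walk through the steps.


Count bracket nesting levels:
'[' at pos 0: depth = 1
'[' at pos 6: depth = 2
Maximum depth reached: 2

2


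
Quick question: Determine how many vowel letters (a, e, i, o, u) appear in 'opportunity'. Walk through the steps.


Vowels in 'opportunity': o, o, u, i = 4 vowels.

4


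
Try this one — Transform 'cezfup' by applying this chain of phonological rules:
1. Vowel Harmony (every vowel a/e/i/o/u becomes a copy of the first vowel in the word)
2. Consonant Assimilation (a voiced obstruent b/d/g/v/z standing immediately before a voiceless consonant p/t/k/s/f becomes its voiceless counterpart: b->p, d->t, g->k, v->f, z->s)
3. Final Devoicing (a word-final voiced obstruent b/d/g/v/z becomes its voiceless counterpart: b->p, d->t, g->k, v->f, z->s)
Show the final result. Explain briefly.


Starting form: 'cezfup'
Rule 1: Vowel Harmony: all vowels become 'e' (matching first vowel). 'cezfup' -> 'cezfep'
Rule 2: Consonant Assimilation: voiced obstruent before voiceless consonant becomes voiceless ('zf' -> 'sf'). 'cezfep' -> 'cesfep'
Rule 3: Final Devoicing: final consonant 'p' is not one of the voiced obstruents b/d/g/v/z. No change.
Final form: 'cesfep'

cesfep


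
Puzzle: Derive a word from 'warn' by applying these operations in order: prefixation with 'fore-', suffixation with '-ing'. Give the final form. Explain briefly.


Step 1: Add prefix 'fore-' to 'warn' = 'forewarn'
Step 2: Add suffix '-ing' to 'forewarn' = 'forewarning'

forewarning


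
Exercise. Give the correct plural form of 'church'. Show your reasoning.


Apply rule: Add -es (sibilant/fricative ending). 'church' becomes 'churches'.

churches


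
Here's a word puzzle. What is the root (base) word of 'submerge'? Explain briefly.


Remove prefix 'sub' from 'submerge' to get root 'merge'.

merge


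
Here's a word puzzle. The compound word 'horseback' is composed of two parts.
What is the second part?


Split 'horseback' into 'horse' + 'back'. The second part is 'back'.

back


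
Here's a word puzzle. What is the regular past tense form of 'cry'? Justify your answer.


Apply rule: Change -y to -ied. 'cry' becomes 'cried'.

cried


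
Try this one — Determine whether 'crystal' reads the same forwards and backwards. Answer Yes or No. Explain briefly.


Forward: 'crystal'
Reversed: 'latsyrc'
They differ.

No


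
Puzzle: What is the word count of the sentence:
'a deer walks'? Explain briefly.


Split into words: a | deer | walks = 3 words.

3


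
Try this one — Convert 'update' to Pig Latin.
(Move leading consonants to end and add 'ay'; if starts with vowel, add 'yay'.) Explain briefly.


'update' starts with a vowel, so add 'yay': 'updateyay'.

updateyay


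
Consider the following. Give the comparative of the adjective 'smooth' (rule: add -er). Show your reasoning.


Apply comparative formation (add -er): 'smooth' -> 'smoother'.

smoother


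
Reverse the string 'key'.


Reverse 'key' character by character: 'yek'.

yek


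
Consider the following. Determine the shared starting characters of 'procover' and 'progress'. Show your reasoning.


Compare from the start: 3 characters match: 'pro'. Mismatch at position 4: 'c' vs 'g'.

pro


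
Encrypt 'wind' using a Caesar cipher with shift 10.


Shift each letter by 10: w -> g, i -> s, n -> x, d -> n. Result: 'gsxn'.

gsxn


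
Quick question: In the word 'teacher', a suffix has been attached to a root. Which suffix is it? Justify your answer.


The word 'teacher' = 'teach' (root) + '-er' (suffix). The suffix is '-er'.

er


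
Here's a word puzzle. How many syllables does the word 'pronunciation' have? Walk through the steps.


Break 'pronunciation' into syllables: pro-nun-ci-a-tion -> pro | nun | ci | a | tion = 5 syllables

5 syllables


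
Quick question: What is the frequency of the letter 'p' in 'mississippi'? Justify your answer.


Letter 'p' in 'mississippi': found at position(s) 9, 10 = 2 occurrence(s).

2


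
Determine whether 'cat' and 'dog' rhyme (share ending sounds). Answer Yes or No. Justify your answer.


Rime (stressed vowel + following sounds) of 'cat': -at = /æt/
Rime of 'dog': -og = /ɒg/
/æt/ and /ɒg/ are different ending sounds, so the words do not rhyme.

No


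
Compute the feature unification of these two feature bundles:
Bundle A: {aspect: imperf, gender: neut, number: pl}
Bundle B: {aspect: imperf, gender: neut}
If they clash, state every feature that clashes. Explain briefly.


Compare features:
aspect: A=imperf vs B=imperf -> unified: imperf
gender: A=neut vs B=neut -> unified: neut
number: A=pl vs B=_ -> unified: pl
No clashes found.

Unified: {aspect: imperf, gender: neut, number: pl}


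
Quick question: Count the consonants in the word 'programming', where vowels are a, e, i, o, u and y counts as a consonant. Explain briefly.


Consonants in 'programming': p, r, g, r, m, m, n, g = 8 consonants.

8


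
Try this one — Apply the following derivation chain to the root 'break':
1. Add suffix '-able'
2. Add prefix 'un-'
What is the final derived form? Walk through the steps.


Step 1: Add suffix '-able' to 'break' = 'breakable'
Step 2: Add prefix 'un-' to 'breakable' = 'unbreakable'

unbreakable


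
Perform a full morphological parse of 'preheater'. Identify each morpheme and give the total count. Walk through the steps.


Step 1: Identify prefix: 'pre' (meaning: before)
Step 2: Identify root: 'heat'
Step 3: Identify suffix(es): 'er'
Decomposition: pre- (prefix: before) + heat (root) + -er (suffix: one who)
Total morphemes: 3

3 morphemes (pre- (prefix: before) + heat (root) + -er (suffix: one who))


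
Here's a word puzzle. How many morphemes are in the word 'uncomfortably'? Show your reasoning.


Decomposition: un- (prefix) + comfort (root) + -able (suffix) + -ly (suffix) = 4 morpheme(s)

4 morphemes


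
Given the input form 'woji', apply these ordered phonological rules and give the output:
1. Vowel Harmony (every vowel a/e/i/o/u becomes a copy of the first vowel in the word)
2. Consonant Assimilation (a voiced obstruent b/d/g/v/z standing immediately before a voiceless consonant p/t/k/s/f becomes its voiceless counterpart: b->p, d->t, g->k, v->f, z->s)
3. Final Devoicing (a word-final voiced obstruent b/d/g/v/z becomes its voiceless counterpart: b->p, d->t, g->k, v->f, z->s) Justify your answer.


Starting form: 'woji'
Rule 1: Vowel Harmony: all vowels become 'o' (matching first vowel). 'woji' -> 'wojo'
Rule 2: Consonant Assimilation: no voiced obstruent (b/d/g/v/z) stands immediately before a voiceless consonant (p/t/k/s/f). No change.
Rule 3: Final Devoicing: the word ends in the vowel 'o', not a consonant. No change.
Final form: 'wojo'

wojo


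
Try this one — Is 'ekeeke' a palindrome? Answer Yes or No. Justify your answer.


Forward: 'ekeeke'
Reversed: 'ekeeke'
They are identical.

Yes


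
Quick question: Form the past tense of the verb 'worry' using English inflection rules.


Apply rule: Change -y to -ied. 'worry' becomes 'worried'.

worried


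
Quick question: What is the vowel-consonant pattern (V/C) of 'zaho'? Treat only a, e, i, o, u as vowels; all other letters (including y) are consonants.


Letter mapping: z = C, a = V, h = C, o = V.

CVCV


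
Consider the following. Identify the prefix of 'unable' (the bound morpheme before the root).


The word 'unable' = 'un' (prefix) + 'able' (root). The prefix is 'un'.

un


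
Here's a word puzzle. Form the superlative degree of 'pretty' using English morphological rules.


Apply superlative formation (consonant + y: change y to i, add -est): 'pretty' -> 'prettiest'.

prettiest


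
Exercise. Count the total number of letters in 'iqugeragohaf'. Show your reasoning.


Spell out 'iqugeragohaf' and number each letter: i(1), q(2), u(3), g(4), e(5), r(6), a(7), g(8), o(9), h(10), a(11), f(12). Total: 12 letters.

12


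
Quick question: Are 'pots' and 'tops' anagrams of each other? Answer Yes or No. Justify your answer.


Sorted letters of 'pots': 'opst'
Sorted letters of 'tops': 'opst'
They match.

Yes


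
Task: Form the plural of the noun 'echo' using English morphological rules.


Apply rule: Add -es (consonant + o). 'echo' becomes 'echoes'.

echoes


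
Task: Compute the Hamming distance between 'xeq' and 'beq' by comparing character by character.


Alignment:
Position 1: 'x' vs 'b' = DIFFER
Position 2: 'e' vs 'e' = match
Position 3: 'q' vs 'q' = match
Total differences: 1

1


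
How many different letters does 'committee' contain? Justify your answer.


Unique letters in 'committee': {c, e, i, m, o, t} = 6 distinct letters.

6


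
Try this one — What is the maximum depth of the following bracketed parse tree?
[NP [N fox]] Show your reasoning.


Count bracket nesting levels:
'[' at pos 0: depth = 1
'[' at pos 4: depth = 2
Maximum depth reached: 2

2


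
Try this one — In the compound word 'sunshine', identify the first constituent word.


Split 'sunshine' into 'sun' + 'shine'. The first part is 'sun'.

sun


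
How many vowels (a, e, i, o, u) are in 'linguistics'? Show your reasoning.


Vowels in 'linguistics': i, u, i, i = 4 vowels.

4


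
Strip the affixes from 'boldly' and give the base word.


Remove suffix '-ly' from 'boldly' to get root 'bold'.

bold


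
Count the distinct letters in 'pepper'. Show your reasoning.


Unique letters in 'pepper': {e, p, r} = 3 distinct letters.

3


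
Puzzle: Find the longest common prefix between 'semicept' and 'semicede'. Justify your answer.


Compare from the start: 6 characters match: 'semice'. Mismatch at position 7: 'p' vs 'd'.

semice


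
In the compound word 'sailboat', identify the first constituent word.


Split 'sailboat' into 'sail' + 'boat'. The first part is 'sail'.

sail


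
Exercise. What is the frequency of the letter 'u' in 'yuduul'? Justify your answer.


Letter 'u' in 'yuduul': found at position(s) 2, 4, 5 = 3 occurrence(s).

3


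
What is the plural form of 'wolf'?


Apply rule: Change -f to -ves. 'wolf' becomes 'wolves'.

wolves


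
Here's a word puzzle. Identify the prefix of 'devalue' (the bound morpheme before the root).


The word 'devalue' = 'de' (prefix) + 'value' (root). The prefix is 'de'.

de


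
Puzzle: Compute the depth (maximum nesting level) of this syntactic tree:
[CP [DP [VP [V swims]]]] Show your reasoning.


Count bracket nesting levels:
'[' at pos 0: depth = 1
'[' at pos 4: depth = 2
'[' at pos 8: depth = 3
'[' at pos 12: depth = 4
Maximum depth reached: 4

4


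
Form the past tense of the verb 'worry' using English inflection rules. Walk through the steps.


Apply rule: Change -y to -ied. 'worry' becomes 'worried'.

worried


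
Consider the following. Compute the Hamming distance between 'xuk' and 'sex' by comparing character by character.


Alignment:
Position 1: 'x' vs 's' = DIFFER
Position 2: 'u' vs 'e' = DIFFER
Position 3: 'k' vs 'x' = DIFFER
Total differences: 3

3


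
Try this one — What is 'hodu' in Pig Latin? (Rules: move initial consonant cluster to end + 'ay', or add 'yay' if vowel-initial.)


'hodu': move consonant cluster 'h' to end and add 'ay': 'oduhay'.

oduhay


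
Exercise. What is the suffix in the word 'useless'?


The word 'useless' = 'use' (root) + '-less' (suffix). The suffix is '-less'.

less


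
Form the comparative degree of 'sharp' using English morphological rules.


Apply comparative formation (add -er): 'sharp' -> 'sharper'.

sharper


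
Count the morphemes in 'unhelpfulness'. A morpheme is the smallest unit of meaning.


Decomposition: un- (prefix) + help (root) + -ful (suffix) + -ness (suffix) = 4 morpheme(s)

4 morphemes


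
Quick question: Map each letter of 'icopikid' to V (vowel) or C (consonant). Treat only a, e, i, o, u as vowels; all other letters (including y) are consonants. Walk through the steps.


Letter mapping: i = V, c = C, o = V, p = C, i = V, k = C, i = V, d = C.

VCVCVCVC


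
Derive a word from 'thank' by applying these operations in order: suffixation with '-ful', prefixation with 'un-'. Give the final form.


Step 1: Add suffix '-ful' to 'thank' = 'thankful'
Step 2: Add prefix 'un-' to 'thankful' = 'unthankful'

unthankful


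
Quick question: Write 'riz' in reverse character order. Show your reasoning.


Reverse 'riz' character by character: 'zir'.

zir


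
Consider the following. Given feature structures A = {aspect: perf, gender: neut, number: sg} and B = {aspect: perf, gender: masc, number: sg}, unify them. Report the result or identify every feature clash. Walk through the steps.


Compare features:
aspect: A=perf vs B=perf -> unified: perf
gender: A=neut vs B=masc -> CLASH
number: A=sg vs B=sg -> unified: sg
Clash detected on feature 'gender' (neut vs masc); unification fails.

CLASH on 'gender' (neut vs masc)


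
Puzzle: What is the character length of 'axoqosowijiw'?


Spell out 'axoqosowijiw' and number each letter: a(1), x(2), o(3), q(4), o(5), s(6), o(7), w(8), i(9), j(10), i(11), w(12). Total: 12 letters.

12


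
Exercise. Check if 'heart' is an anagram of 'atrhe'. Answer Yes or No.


Sorted letters of 'heart': 'aehrt'
Sorted letters of 'atrhe': 'aehrt'
They match.

Yes


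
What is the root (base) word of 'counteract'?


Remove prefix 'counter' from 'counteract' to get root 'act'.

act


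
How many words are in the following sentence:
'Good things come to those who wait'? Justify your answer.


Split into words: Good | things | come | to | those | who | wait = 7 words.

7


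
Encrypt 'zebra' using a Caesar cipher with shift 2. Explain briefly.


Shift each letter by 2: z -> b, e -> g, b -> d, r -> t, a -> c. Result: 'bgdtc'.

bgdtc


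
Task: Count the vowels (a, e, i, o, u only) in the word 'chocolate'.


Vowels in 'chocolate': o, o, a, e = 4 vowels.

4


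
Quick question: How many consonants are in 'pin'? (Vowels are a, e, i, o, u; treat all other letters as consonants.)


Consonants in 'pin': p, n = 2 consonants.

2


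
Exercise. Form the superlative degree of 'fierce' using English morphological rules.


Apply superlative formation (ends in e: add -st): 'fierce' -> 'fiercest'.

fiercest


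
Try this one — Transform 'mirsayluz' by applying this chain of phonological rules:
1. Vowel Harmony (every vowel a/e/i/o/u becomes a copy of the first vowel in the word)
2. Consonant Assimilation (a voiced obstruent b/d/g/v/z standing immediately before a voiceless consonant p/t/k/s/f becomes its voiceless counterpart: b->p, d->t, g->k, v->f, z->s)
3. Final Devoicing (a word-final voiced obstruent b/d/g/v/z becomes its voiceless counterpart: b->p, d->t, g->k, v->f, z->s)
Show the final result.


Starting form: 'mirsayluz'
Rule 1: Vowel Harmony: all vowels become 'i' (matching first vowel). 'mirsayluz' -> 'mirsiyliz'
Rule 2: Consonant Assimilation: no voiced obstruent (b/d/g/v/z) stands immediately before a voiceless consonant (p/t/k/s/f). No change.
Rule 3: Final Devoicing: word-final voiced obstruent 'z' becomes voiceless 's'. 'mirsiyliz' -> 'mirsiylis'
Final form: 'mirsiylis'

mirsiylis


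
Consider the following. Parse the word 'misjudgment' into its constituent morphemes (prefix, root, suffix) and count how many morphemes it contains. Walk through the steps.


Step 1: Identify prefix: 'mis' (meaning: wrongly)
Step 2: Identify root: 'judge'
Step 3: Identify suffix(es): 'ment'
Decomposition: mis- (prefix: wrongly) + judge (root) + -ment (suffix: action/result)
Total morphemes: 3

3 morphemes (mis- (prefix: wrongly) + judge (root) + -ment (suffix: action/result))


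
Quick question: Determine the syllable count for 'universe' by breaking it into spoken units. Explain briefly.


Break 'universe' into syllables: u-ni-verse -> u | ni | verse = 3 syllables

3 syllables


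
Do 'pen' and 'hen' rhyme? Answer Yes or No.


Rime (stressed vowel + following sounds) of 'pen': -en = /ɛn/
Rime of 'hen': -en = /ɛn/
/ɛn/ and /ɛn/ are the same ending sound, so the words rhyme.

Yes


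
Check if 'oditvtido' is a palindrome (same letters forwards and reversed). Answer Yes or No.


Forward: 'oditvtido'
Reversed: 'oditvtido'
They are identical.

Yes


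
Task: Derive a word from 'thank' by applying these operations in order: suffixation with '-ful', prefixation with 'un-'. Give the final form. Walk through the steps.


Step 1: Add suffix '-ful' to 'thank' = 'thankful'
Step 2: Add prefix 'un-' to 'thankful' = 'unthankful'

unthankful


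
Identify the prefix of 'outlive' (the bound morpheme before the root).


The word 'outlive' = 'out' (prefix) + 'live' (root). The prefix is 'out'.

out


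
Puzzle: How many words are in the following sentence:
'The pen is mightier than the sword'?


Split into words: The | pen | is | mightier | than | the | sword = 7 words.

7


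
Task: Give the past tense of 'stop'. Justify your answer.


Apply rule: Double final consonant and add -ed. 'stop' becomes 'stopped'.

stopped


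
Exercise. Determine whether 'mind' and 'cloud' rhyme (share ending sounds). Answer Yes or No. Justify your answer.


Rime (stressed vowel + following sounds) of 'mind': -ind = /aɪnd/
Rime of 'cloud': -oud = /aʊd/
/aɪnd/ and /aʊd/ are different ending sounds, so the words do not rhyme.

No


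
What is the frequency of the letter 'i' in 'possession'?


Letter 'i' in 'possession': found at position(s) 8 = 1 occurrence(s).

1


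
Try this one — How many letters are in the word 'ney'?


Spell out 'ney' and number each letter: n(1), e(2), y(3). Total: 3 letters.

3


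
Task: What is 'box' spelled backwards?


Reverse 'box' character by character: 'xob'.

xob


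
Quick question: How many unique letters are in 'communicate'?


Unique letters in 'communicate': {a, c, e, i, m, n, o, t, u} = 9 distinct letters.

9


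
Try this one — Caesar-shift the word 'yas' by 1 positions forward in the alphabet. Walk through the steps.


Shift each letter by 1: y -> z, a -> b, s -> t. Result: 'zbt'.

zbt


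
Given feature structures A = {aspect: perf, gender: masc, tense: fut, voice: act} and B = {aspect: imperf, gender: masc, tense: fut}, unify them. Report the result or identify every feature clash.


Compare features:
aspect: A=perf vs B=imperf -> CLASH
gender: A=masc vs B=masc -> unified: masc
tense: A=fut vs B=fut -> unified: fut
voice: A=act vs B=_ -> unified: act
Clash detected on feature 'aspect' (perf vs imperf); unification fails.

CLASH on 'aspect' (perf vs imperf)


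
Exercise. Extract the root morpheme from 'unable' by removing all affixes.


Remove prefix 'un' from 'unable' to get root 'able'.

able


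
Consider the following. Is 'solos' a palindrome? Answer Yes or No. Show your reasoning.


Forward: 'solos'
Reversed: 'solos'
They are identical.

Yes


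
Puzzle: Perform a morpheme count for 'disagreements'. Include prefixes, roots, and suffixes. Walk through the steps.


Decomposition: dis- (prefix) + agree (root) + -ment (suffix) + -s (plural) = 4 morpheme(s)

4 morphemes


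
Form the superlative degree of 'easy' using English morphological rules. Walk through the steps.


Apply superlative formation (consonant + y: change y to i, add -est): 'easy' -> 'easiest'.

easiest


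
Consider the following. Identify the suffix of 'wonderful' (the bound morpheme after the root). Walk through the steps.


The word 'wonderful' = 'wonder' (root) + '-ful' (suffix). The suffix is '-ful'.

ful


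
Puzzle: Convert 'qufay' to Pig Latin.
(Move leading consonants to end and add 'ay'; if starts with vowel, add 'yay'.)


'qufay': move consonant cluster 'q' to end and add 'ay': 'ufayqay'.

ufayqay


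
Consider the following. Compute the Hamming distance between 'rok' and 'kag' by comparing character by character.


Alignment:
Position 1: 'r' vs 'k' = DIFFER
Position 2: 'o' vs 'a' = DIFFER
Position 3: 'k' vs 'g' = DIFFER
Total differences: 3

3


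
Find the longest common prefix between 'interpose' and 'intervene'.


Compare from the start: 5 characters match: 'inter'. Mismatch at position 6: 'p' vs 'v'.

inter


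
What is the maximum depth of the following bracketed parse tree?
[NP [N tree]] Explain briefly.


Count bracket nesting levels:
'[' at pos 0: depth = 1
'[' at pos 4: depth = 2
Maximum depth reached: 2

2


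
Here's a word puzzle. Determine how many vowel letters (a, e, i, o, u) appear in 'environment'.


Vowels in 'environment': e, i, o, e = 4 vowels.

4


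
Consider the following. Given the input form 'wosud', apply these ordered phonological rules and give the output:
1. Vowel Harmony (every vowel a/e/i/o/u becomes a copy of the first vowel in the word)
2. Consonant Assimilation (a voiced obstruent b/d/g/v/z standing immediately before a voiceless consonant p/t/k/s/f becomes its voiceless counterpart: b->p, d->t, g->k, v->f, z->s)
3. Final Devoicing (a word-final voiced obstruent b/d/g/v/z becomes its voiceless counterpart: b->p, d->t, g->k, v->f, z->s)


Starting form: 'wosud'
Rule 1: Vowel Harmony: all vowels become 'o' (matching first vowel). 'wosud' -> 'wosod'
Rule 2: Consonant Assimilation: no voiced obstruent (b/d/g/v/z) stands immediately before a voiceless consonant (p/t/k/s/f). No change.
Rule 3: Final Devoicing: word-final voiced obstruent 'd' becomes voiceless 't'. 'wosod' -> 'wosot'
Final form: 'wosot'

wosot


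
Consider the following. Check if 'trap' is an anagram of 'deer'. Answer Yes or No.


Sorted letters of 'trap': 'aprt'
Sorted letters of 'deer': 'deer'
They do not match.

No


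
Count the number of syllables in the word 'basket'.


Break 'basket' into syllables: bas-ket -> bas | ket = 2 syllables

2 syllables


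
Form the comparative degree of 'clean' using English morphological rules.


Apply comparative formation (add -er): 'clean' -> 'cleaner'.

cleaner


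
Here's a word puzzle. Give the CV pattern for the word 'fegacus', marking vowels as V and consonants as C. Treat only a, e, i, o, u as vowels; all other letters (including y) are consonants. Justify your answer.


Letter mapping: f = C, e = V, g = C, a = V, c = C, u = V, s = C.

CVCVCVC


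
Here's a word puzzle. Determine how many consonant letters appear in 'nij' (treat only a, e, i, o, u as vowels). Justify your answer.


Consonants in 'nij': n, j = 2 consonants.

2


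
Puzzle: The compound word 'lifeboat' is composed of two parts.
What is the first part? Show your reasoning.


Split 'lifeboat' into 'life' + 'boat'. The first part is 'life'.

life


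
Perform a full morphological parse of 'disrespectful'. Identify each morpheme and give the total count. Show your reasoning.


Step 1: Identify prefix: 'dis' (meaning: not/apart)
Step 2: Identify root: 'respect'
Step 3: Identify suffix(es): 'ful'
Decomposition: dis- (prefix: not/apart) + respect (root) + -ful (suffix: full of)
Total morphemes: 3

3 morphemes (dis- (prefix: not/apart) + respect (root) + -ful (suffix: full of))


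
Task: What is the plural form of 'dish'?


Apply rule: Add -es (sibilant/fricative ending). 'dish' becomes 'dishes'.

dishes


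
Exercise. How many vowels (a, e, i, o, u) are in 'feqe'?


Vowels in 'feqe': e, e = 2 vowels.

2


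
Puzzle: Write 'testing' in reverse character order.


Reverse 'testing' character by character: 'gnitset'.

gnitset


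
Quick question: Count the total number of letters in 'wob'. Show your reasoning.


Spell out 'wob' and number each letter: w(1), o(2), b(3). Total: 3 letters.

3


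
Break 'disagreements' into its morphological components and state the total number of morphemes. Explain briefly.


Step 1: Identify prefix: 'dis' (meaning: not/apart)
Step 2: Identify root: 'agree'
Step 3: Identify suffix(es): 'ment, s'
Decomposition: dis- (prefix: not/apart) + agree (root) + -ment (suffix: action/result) + -s (plural)
Total morphemes: 4

4 morphemes (dis- (prefix: not/apart) + agree (root) + -ment (suffix: action/result) + -s (plural))


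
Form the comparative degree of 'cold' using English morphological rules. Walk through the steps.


Apply comparative formation (add -er): 'cold' -> 'colder'.

colder


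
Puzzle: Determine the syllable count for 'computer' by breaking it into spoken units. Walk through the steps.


Break 'computer' into syllables: com-pu-ter -> com | pu | ter = 3 syllables

3 syllables


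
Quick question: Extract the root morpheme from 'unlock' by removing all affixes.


Remove prefix 'un' from 'unlock' to get root 'lock'.

lock


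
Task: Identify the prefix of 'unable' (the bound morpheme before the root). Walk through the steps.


The word 'unable' = 'un' (prefix) + 'able' (root). The prefix is 'un'.

un


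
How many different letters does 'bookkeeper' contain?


Unique letters in 'bookkeeper': {b, e, k, o, p, r} = 6 distinct letters.

6


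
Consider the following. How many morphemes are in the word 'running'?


Decomposition: run (root) + -ing (suffix) = 2 morpheme(s)

2 morphemes


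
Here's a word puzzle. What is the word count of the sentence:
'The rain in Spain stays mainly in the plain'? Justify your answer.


Split into words: The | rain | in | Spain | stays | mainly | in | the | plain = 9 words.

9


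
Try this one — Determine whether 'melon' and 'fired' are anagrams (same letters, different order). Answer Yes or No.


Sorted letters of 'melon': 'elmno'
Sorted letters of 'fired': 'defir'
They do not match.

No


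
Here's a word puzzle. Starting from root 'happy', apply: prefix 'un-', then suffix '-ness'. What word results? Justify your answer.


Step 1: Add prefix 'un-' to 'happy' = 'unhappy'
Step 2: Add suffix '-ness' to 'unhappy' = 'unhappiness'

unhappiness


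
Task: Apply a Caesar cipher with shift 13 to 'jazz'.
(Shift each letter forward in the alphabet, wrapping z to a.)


Shift each letter by 13: j -> w, a -> n, z -> m, z -> m. Result: 'wnmm'.

wnmm


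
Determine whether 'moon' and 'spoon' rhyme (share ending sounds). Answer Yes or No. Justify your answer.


Rime (stressed vowel + following sounds) of 'moon': -oon = /uːn/
Rime of 'spoon': -oon = /uːn/
/uːn/ and /uːn/ are the same ending sound, so the words rhyme.

Yes


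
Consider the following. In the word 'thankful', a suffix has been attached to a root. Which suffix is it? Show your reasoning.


The word 'thankful' = 'thank' (root) + '-ful' (suffix). The suffix is '-ful'.

ful


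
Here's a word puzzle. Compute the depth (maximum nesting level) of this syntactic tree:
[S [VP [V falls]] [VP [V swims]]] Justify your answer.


Count bracket nesting levels:
'[' at pos 0: depth = 1
'[' at pos 3: depth = 2
'[' at pos 7: depth = 3
'[' at pos 18: depth = 2
'[' at pos 22: depth = 3
Maximum depth reached: 3

3


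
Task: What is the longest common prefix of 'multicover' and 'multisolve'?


Compare from the start: 5 characters match: 'multi'. Mismatch at position 6: 'c' vs 's'.

multi


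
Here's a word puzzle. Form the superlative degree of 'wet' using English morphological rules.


Apply superlative formation (double final consonant, add -est): 'wet' -> 'wettest'.

wettest


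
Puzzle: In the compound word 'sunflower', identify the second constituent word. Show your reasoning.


Split 'sunflower' into 'sun' + 'flower'. The second part is 'flower'.

flower


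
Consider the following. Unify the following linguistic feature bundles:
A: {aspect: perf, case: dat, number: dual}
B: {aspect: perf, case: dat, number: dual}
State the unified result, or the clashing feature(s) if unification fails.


Compare features:
aspect: A=perf vs B=perf -> unified: perf
case: A=dat vs B=dat -> unified: dat
number: A=dual vs B=dual -> unified: dual
No clashes found.

Unified: {aspect: perf, case: dat, number: dual}


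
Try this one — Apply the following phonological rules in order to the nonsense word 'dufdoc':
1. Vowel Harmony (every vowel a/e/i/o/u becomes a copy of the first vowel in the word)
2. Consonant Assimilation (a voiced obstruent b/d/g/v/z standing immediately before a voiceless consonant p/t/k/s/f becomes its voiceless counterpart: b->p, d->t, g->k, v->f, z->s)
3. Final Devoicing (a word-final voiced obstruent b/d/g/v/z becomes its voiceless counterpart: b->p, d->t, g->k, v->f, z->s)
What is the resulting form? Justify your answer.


Starting form: 'dufdoc'
Rule 1: Vowel Harmony: all vowels become 'u' (matching first vowel). 'dufdoc' -> 'dufduc'
Rule 2: Consonant Assimilation: no voiced obstruent (b/d/g/v/z) stands immediately before a voiceless consonant (p/t/k/s/f). No change.
Rule 3: Final Devoicing: final consonant 'c' is not one of the voiced obstruents b/d/g/v/z. No change.
Final form: 'dufduc'

dufduc


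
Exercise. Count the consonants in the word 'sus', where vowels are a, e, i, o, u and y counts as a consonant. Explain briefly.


Consonants in 'sus': s, s = 2 consonants.

2


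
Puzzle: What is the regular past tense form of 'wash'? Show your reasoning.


Apply rule: Add -ed. 'wash' becomes 'washed'.

washed


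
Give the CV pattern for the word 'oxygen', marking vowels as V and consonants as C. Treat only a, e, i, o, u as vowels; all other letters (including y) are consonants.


Letter mapping: o = V, x = C, y = C, g = C, e = V, n = C.

VCCCVC


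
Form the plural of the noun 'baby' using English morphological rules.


Apply rule: Change -y to -ies (consonant + y). 'baby' becomes 'babies'.

babies


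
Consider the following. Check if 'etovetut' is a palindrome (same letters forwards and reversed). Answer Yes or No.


Forward: 'etovetut'
Reversed: 'tutevote'
They differ.

No


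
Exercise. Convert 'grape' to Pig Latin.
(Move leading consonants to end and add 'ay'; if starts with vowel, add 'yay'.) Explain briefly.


'grape': move consonant cluster 'gr' to end and add 'ay': 'apegray'.

apegray
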